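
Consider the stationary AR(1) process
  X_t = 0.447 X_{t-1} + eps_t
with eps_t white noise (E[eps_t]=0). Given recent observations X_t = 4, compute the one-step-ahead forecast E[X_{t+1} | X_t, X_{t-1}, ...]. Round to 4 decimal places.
E[X_{t+1} \mid \mathcal F_t] = 1.7880

For an AR(p) model X_t = c + sum_i phi_i X_{t-i} + eps_t, the
one-step-ahead conditional mean is
  E[X_{t+1} | X_t, ...] = c + sum_i phi_i X_{t+1-i}.
Substitute known values:
  E[X_{t+1} | ...] = (0.447) * (4)
                   = 1.7880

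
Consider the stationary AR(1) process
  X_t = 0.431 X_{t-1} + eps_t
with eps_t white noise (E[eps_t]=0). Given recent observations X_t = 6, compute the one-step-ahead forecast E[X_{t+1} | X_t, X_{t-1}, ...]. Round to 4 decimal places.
E[X_{t+1} \mid \mathcal F_t] = 2.5860

For an AR(p) model X_t = c + sum_i phi_i X_{t-i} + eps_t, the
one-step-ahead conditional mean is
  E[X_{t+1} | X_t, ...] = c + sum_i phi_i X_{t+1-i}.
Substitute known values:
  E[X_{t+1} | ...] = (0.431) * (6)
                   = 2.5860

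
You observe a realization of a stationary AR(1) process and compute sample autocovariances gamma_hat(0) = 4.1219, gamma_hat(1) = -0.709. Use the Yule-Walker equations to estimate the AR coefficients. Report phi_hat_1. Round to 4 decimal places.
\hat\phi_{1} = -0.1720

The Yule-Walker equations for an AR(p) process read, in matrix form,
  Gamma_p phi = r_p,   with   (Gamma_p)_{ij} = gamma(|i - j|),
                       (r_p)_i = gamma(i),   i,j = 1..p.
Substitute the sample gammas (Toeplitz matrix and right-hand side of size 1):
  Gamma_p = [[4.1219]]
  r_p     = [-0.709]
With p = 1 this is the single equation gamma(0) phi_1 = gamma(1):
  phi_hat_1 = gamma(1) / gamma(0) = -0.709 / 4.1219 = -0.1720.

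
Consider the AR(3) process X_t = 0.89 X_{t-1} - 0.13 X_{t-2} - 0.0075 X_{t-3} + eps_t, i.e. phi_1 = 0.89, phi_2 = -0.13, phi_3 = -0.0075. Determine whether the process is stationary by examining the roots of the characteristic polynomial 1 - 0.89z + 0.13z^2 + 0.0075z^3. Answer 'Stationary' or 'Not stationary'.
\text{Stationary}

The AR(p) characteristic polynomial is P(z) = 1 - 0.89z + 0.13z^2 + 0.0075z^3.
Stationarity requires all roots to lie outside the unit circle, i.e. |z| > 1 for every root.
Degree 3: look for a simple real root z0 first, then factor out (1 - z/z0) and solve the remaining quadratic.
Testing z0 = 4: P(4) = 1 + (-0.89)(4) + (0.13)(4)^2 + (0.0075)(4)^3
  = 1 + (-3.56) + (2.08) + (0.48) = 0.  So z_0 = 4 is a root, |z_0| = 4.
Divide out the factor (1 - 0.25 z) = (1 - z/z0) (since 1/z0 = 0.25):
  P(z) = (1 - 0.25 z)(1 + (-0.64) z + (-0.03) z^2)
  [check: z-coef -0.64 - (0.25) = -0.89; z^2-coef -0.03 - (0.25)(-0.64) = 0.13; z^3-coef -(0.25)(-0.03) = 0.0075.]
Remaining roots from the quadratic factor 1 + (-0.64) z + (-0.03) z^2:
  Set 1 + (-0.64) z + (-0.03) z^2 = 0, i.e. a z^2 + b z + c = 0 with a = -0.03, b = -0.64, c = 1.
  Discriminant D = b^2 - 4ac = (-0.64)^2 - 4*(-0.03)*1 = 0.4096 - (-0.12) = 0.5296.
  D >= 0, so the roots are real: z = (-b +/- sqrt(D)) / (2a) = (0.64 +/- 0.727736) / (-0.06).
    z_1 = (0.64 + 0.727736) / (-0.06) = -22.7956,   |z_1| = 22.7956.
    z_2 = (0.64 - 0.727736) / (-0.06) = 1.4623,   |z_2| = 1.4623.
Moduli of all roots: 4.0000, 22.7956, 1.4623.
All moduli strictly greater than 1? Yes.
Verdict: Stationary.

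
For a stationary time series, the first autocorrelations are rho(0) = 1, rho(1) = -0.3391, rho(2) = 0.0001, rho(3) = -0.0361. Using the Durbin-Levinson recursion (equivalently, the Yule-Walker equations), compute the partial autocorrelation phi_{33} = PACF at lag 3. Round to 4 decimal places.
\phi_{33} = -0.0920

The PACF at lag k is phi_{kk}, the last component of the solution
to the Yule-Walker system G_k phi = r_k where
  (G_k)_{ij} = rho(|i - j|), (r_k)_i = rho(i), i,j = 1..k.
Equivalently, Durbin-Levinson gives phi_{kk} iteratively:
  phi_{11} = rho(1)
  phi_{kk} = [rho(k) - sum_{j=1..k-1} phi_{k-1,j} rho(k-j)]
            / [1 - sum_{j=1..k-1} phi_{k-1,j} rho(j)],
  phi_{k,j} = phi_{k-1,j} - phi_{kk} phi_{k-1,k-j},  j = 1..k-1.
Step k = 1:
  phi_11 = rho(1) = -0.3391.
Step k = 2:
  phi_22 = [rho(2) - phi_11 rho(1)] / [1 - phi_11 rho(1)] = [0.0001 - (-0.3391)(-0.3391)] / [1 - (-0.3391)(-0.3391)]
         = -0.11488881 / 0.88501119 = -0.129816.
  Update: phi_21 = phi_11 - phi_22 phi_11 = -0.3391 - (-0.129816)(-0.3391) = -0.383121.
Step k = 3:
  phi_33 = [rho(3) - phi_21 rho(2) - phi_22 rho(1)] / [1 - phi_21 rho(1) - phi_22 rho(2)]
    numerator   = -0.0361 - (-0.383121)(0.0001) - (-0.129816)(-0.3391) = -0.08008237
    denominator = 1 - (-0.383121)(-0.3391) - (-0.129816)(0.0001) = 0.87009676
  phi_33 = -0.08008237 / 0.87009676 = -0.092.
Therefore phi_{33} = -0.0920.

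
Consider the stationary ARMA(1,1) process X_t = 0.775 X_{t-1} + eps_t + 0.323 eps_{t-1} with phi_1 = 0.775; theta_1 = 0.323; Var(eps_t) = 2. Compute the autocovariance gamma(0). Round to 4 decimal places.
\gamma(0) = 8.0375

Multiply the model equation by X_{t-k} and take expectations. With theta_0 = psi_0 = 1 and psi_j the MA(infinity) weights, this gives
  gamma(k) - sum_i phi_i gamma(k-i) = c_k,
  c_k = sigma^2 * sum_{j=k..q} theta_j psi_{j-k}   (c_k = 0 for k > q),
using gamma(-m) = gamma(m).
psi-weights needed (psi_j = theta_j + sum_i phi_i psi_{j-i}):
  psi_1 = theta_1 + phi_1 = 0.323 + (0.775) = 1.098
Right-hand sides:
  c_0 = sigma^2 (1 + theta_1 psi_1) = 2 * (1 + (0.323)(1.098)) = 2 * 1.354654 = 2.709308
  c_1 = sigma^2 theta_1 = 2 * (0.323) = 0.646
  c_2 = 0
Equations for k = 0 and k = 1 (AR order 1):
  gamma(0) = phi_1 gamma(1) + c_0
  gamma(1) = phi_1 gamma(0) + c_1
Substituting the second into the first: gamma(0) (1 - phi_1^2) = c_0 + phi_1 c_1, so
  gamma(0) = (c_0 + phi_1 c_1) / (1 - phi_1^2) = (2.709308 + (0.775)(0.646)) / (1 - (0.775)^2) = 3.209958 / 0.399375 = 8.037454.
Therefore gamma(0) = 8.0375 (to 4 decimal places).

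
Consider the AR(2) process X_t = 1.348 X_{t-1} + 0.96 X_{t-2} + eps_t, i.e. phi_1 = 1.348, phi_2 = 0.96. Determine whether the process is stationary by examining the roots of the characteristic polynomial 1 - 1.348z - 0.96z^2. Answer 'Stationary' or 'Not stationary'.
\text{Not stationary}

The AR(p) characteristic polynomial is P(z) = 1 - 1.348z - 0.96z^2.
Stationarity requires all roots to lie outside the unit circle, i.e. |z| > 1 for every root.
Set 1 + (-1.348) z + (-0.96) z^2 = 0, i.e. a z^2 + b z + c = 0 with a = -0.96, b = -1.348, c = 1.
Discriminant D = b^2 - 4ac = (-1.348)^2 - 4*(-0.96)*1 = 1.817104 - (-3.84) = 5.657104.
D >= 0, so the roots are real: z = (-b +/- sqrt(D)) / (2a) = (1.348 +/- 2.378467) / (-1.92).
  z_1 = (1.348 + 2.378467) / (-1.92) = -1.9409,   |z_1| = 1.9409.
  z_2 = (1.348 - 2.378467) / (-1.92) = 0.5367,   |z_2| = 0.5367.
Moduli of all roots: 1.9409, 0.5367.
All moduli strictly greater than 1? No.
Verdict: Not stationary.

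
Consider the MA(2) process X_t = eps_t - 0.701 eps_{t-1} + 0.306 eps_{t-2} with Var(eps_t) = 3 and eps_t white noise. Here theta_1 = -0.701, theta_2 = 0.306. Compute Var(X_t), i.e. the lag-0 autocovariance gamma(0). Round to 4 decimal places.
\gamma(0) = 4.7551

For an MA(q) process X_t = eps_t + sum_i theta_i eps_{t-i} with
Var(eps_t) = sigma^2, the variance is
  gamma(0) = sigma^2 * (1 + sum_i theta_i^2).
  sum_i theta_i^2 = (-0.701)^2 + (0.306)^2 = 0.491401 + 0.093636 = 0.585037.
  gamma(0) = 3 * (1 + 0.585037) = 3 * 1.585037 = 4.755111, which rounds to 4.7551.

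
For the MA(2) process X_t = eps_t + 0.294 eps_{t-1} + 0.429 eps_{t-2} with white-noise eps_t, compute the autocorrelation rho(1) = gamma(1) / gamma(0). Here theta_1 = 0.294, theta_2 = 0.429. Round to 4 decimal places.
\rho(1) = 0.3307

For an MA(q) process with theta_0 = 1, the autocovariance is
  gamma(k) = sigma^2 * sum_{i=0..q-k} theta_i * theta_{i+k},
and rho(k) = gamma(k) / gamma(0). Sigma^2 cancels.
  numerator   = (1)*(0.294) + (0.294)*(0.429) = 0.420126.
  denominator = (1)^2 + (0.294)^2 + (0.429)^2 = 1.270477.
  rho(1) = 0.420126 / 1.270477 = 0.3307.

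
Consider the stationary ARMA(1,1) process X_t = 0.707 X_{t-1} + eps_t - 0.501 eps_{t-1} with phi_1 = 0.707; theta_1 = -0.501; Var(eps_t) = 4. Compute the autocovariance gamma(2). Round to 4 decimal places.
\gamma(2) = 0.7522

Multiply the model equation by X_{t-k} and take expectations. With theta_0 = psi_0 = 1 and psi_j the MA(infinity) weights, this gives
  gamma(k) - sum_i phi_i gamma(k-i) = c_k,
  c_k = sigma^2 * sum_{j=k..q} theta_j psi_{j-k}   (c_k = 0 for k > q),
using gamma(-m) = gamma(m).
psi-weights needed (psi_j = theta_j + sum_i phi_i psi_{j-i}):
  psi_1 = theta_1 + phi_1 = -0.501 + (0.707) = 0.206
Right-hand sides:
  c_0 = sigma^2 (1 + theta_1 psi_1) = 4 * (1 + (-0.501)(0.206)) = 4 * 0.896794 = 3.587176
  c_1 = sigma^2 theta_1 = 4 * (-0.501) = -2.004
  c_2 = 0
Equations for k = 0 and k = 1 (AR order 1):
  gamma(0) = phi_1 gamma(1) + c_0
  gamma(1) = phi_1 gamma(0) + c_1
Substituting the second into the first: gamma(0) (1 - phi_1^2) = c_0 + phi_1 c_1, so
  gamma(0) = (c_0 + phi_1 c_1) / (1 - phi_1^2) = (3.587176 + (0.707)(-2.004)) / (1 - (0.707)^2) = 2.170348 / 0.500151 = 4.339386.
  gamma(1) = phi_1 gamma(0) + c_1 = (0.707)(4.339386) + (-2.004) = 1.063946.
For k = 2 (> q): gamma(2) = phi_1 gamma(1) = (0.707)(1.063946) = 0.75221.
Therefore gamma(2) = 0.7522 (to 4 decimal places).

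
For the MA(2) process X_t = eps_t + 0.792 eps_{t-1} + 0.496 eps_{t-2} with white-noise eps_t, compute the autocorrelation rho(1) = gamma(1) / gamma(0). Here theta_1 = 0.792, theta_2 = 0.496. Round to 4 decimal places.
\rho(1) = 0.6325

For an MA(q) process with theta_0 = 1, the autocovariance is
  gamma(k) = sigma^2 * sum_{i=0..q-k} theta_i * theta_{i+k},
and rho(k) = gamma(k) / gamma(0). Sigma^2 cancels.
  numerator   = (1)*(0.792) + (0.792)*(0.496) = 1.184832.
  denominator = (1)^2 + (0.792)^2 + (0.496)^2 = 1.87328.
  rho(1) = 1.184832 / 1.87328 = 0.6325.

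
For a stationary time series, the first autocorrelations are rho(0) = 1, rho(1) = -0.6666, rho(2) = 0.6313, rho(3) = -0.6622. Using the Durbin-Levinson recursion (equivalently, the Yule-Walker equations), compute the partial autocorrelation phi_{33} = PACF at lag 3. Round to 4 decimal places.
\phi_{33} = -0.3220

The PACF at lag k is phi_{kk}, the last component of the solution
to the Yule-Walker system G_k phi = r_k where
  (G_k)_{ij} = rho(|i - j|), (r_k)_i = rho(i), i,j = 1..k.
Equivalently, Durbin-Levinson gives phi_{kk} iteratively:
  phi_{11} = rho(1)
  phi_{kk} = [rho(k) - sum_{j=1..k-1} phi_{k-1,j} rho(k-j)]
            / [1 - sum_{j=1..k-1} phi_{k-1,j} rho(j)],
  phi_{k,j} = phi_{k-1,j} - phi_{kk} phi_{k-1,k-j},  j = 1..k-1.
Step k = 1:
  phi_11 = rho(1) = -0.6666.
Step k = 2:
  phi_22 = [rho(2) - phi_11 rho(1)] / [1 - phi_11 rho(1)] = [0.6313 - (-0.6666)(-0.6666)] / [1 - (-0.6666)(-0.6666)]
         = 0.18694444 / 0.55564444 = 0.336446.
  Update: phi_21 = phi_11 - phi_22 phi_11 = -0.6666 - (0.336446)(-0.6666) = -0.442325.
Step k = 3:
  phi_33 = [rho(3) - phi_21 rho(2) - phi_22 rho(1)] / [1 - phi_21 rho(1) - phi_22 rho(2)]
    numerator   = -0.6622 - (-0.442325)(0.6313) - (0.336446)(-0.6666) = -0.15868522
    denominator = 1 - (-0.442325)(-0.6666) - (0.336446)(0.6313) = 0.4927477
  phi_33 = -0.15868522 / 0.4927477 = -0.322.
Therefore phi_{33} = -0.3220.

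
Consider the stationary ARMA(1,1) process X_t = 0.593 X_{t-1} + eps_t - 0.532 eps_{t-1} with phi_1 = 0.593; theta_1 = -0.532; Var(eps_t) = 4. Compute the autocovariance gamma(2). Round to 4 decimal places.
\gamma(2) = 0.1528

Multiply the model equation by X_{t-k} and take expectations. With theta_0 = psi_0 = 1 and psi_j the MA(infinity) weights, this gives
  gamma(k) - sum_i phi_i gamma(k-i) = c_k,
  c_k = sigma^2 * sum_{j=k..q} theta_j psi_{j-k}   (c_k = 0 for k > q),
using gamma(-m) = gamma(m).
psi-weights needed (psi_j = theta_j + sum_i phi_i psi_{j-i}):
  psi_1 = theta_1 + phi_1 = -0.532 + (0.593) = 0.061
Right-hand sides:
  c_0 = sigma^2 (1 + theta_1 psi_1) = 4 * (1 + (-0.532)(0.061)) = 4 * 0.967548 = 3.870192
  c_1 = sigma^2 theta_1 = 4 * (-0.532) = -2.128
  c_2 = 0
Equations for k = 0 and k = 1 (AR order 1):
  gamma(0) = phi_1 gamma(1) + c_0
  gamma(1) = phi_1 gamma(0) + c_1
Substituting the second into the first: gamma(0) (1 - phi_1^2) = c_0 + phi_1 c_1, so
  gamma(0) = (c_0 + phi_1 c_1) / (1 - phi_1^2) = (3.870192 + (0.593)(-2.128)) / (1 - (0.593)^2) = 2.608288 / 0.648351 = 4.022957.
  gamma(1) = phi_1 gamma(0) + c_1 = (0.593)(4.022957) + (-2.128) = 0.257613.
For k = 2 (> q): gamma(2) = phi_1 gamma(1) = (0.593)(0.257613) = 0.152765.
Therefore gamma(2) = 0.1528 (to 4 decimal places).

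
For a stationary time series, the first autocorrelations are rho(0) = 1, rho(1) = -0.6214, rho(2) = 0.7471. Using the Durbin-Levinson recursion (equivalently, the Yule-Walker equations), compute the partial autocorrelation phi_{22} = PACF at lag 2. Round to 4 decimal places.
\phi_{22} = 0.5880

The PACF at lag k is phi_{kk}, the last component of the solution
to the Yule-Walker system G_k phi = r_k where
  (G_k)_{ij} = rho(|i - j|), (r_k)_i = rho(i), i,j = 1..k.
Equivalently, Durbin-Levinson gives phi_{kk} iteratively:
  phi_{11} = rho(1)
  phi_{kk} = [rho(k) - sum_{j=1..k-1} phi_{k-1,j} rho(k-j)]
            / [1 - sum_{j=1..k-1} phi_{k-1,j} rho(j)],
  phi_{k,j} = phi_{k-1,j} - phi_{kk} phi_{k-1,k-j},  j = 1..k-1.
Step k = 1:
  phi_11 = rho(1) = -0.6214.
Step k = 2:
  phi_22 = [rho(2) - phi_11 rho(1)] / [1 - phi_11 rho(1)] = [0.7471 - (-0.6214)(-0.6214)] / [1 - (-0.6214)(-0.6214)]
         = 0.36096204 / 0.61386204 = 0.588.
Therefore phi_{22} = 0.5880.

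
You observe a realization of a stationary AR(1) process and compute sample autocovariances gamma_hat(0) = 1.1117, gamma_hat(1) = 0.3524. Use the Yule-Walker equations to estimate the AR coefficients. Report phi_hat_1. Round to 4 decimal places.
\hat\phi_{1} = 0.3170

The Yule-Walker equations for an AR(p) process read, in matrix form,
  Gamma_p phi = r_p,   with   (Gamma_p)_{ij} = gamma(|i - j|),
                       (r_p)_i = gamma(i),   i,j = 1..p.
Substitute the sample gammas (Toeplitz matrix and right-hand side of size 1):
  Gamma_p = [[1.1117]]
  r_p     = [0.3524]
With p = 1 this is the single equation gamma(0) phi_1 = gamma(1):
  phi_hat_1 = gamma(1) / gamma(0) = 0.3524 / 1.1117 = 0.3170.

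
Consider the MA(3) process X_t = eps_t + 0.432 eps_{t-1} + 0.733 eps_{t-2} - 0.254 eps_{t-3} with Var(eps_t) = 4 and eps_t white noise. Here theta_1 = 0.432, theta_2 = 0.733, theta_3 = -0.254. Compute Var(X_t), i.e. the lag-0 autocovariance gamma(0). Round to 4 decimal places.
\gamma(0) = 7.1537

For an MA(q) process X_t = eps_t + sum_i theta_i eps_{t-i} with
Var(eps_t) = sigma^2, the variance is
  gamma(0) = sigma^2 * (1 + sum_i theta_i^2).
  sum_i theta_i^2 = (0.432)^2 + (0.733)^2 + (-0.254)^2 = 0.186624 + 0.537289 + 0.064516 = 0.788429.
  gamma(0) = 4 * (1 + 0.788429) = 4 * 1.788429 = 7.153716, which rounds to 7.1537.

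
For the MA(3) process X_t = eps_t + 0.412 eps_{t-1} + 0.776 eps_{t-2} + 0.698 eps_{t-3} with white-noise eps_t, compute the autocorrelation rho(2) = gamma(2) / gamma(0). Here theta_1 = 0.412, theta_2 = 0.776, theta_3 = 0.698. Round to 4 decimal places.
\rho(2) = 0.4708

For an MA(q) process with theta_0 = 1, the autocovariance is
  gamma(k) = sigma^2 * sum_{i=0..q-k} theta_i * theta_{i+k},
and rho(k) = gamma(k) / gamma(0). Sigma^2 cancels.
  numerator   = (1)*(0.776) + (0.412)*(0.698) = 1.063576.
  denominator = (1)^2 + (0.412)^2 + (0.776)^2 + (0.698)^2 = 2.259124.
  rho(2) = 1.063576 / 2.259124 = 0.4708.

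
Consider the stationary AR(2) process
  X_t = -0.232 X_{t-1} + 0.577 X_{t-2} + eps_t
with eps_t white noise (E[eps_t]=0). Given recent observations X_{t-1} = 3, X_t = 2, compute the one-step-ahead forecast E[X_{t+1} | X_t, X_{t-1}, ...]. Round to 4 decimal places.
E[X_{t+1} \mid \mathcal F_t] = 1.2670

For an AR(p) model X_t = c + sum_i phi_i X_{t-i} + eps_t, the
one-step-ahead conditional mean is
  E[X_{t+1} | X_t, ...] = c + sum_i phi_i X_{t+1-i}.
Substitute known values:
  E[X_{t+1} | ...] = (-0.232) * (2) + (0.577) * (3)
                   = 1.2670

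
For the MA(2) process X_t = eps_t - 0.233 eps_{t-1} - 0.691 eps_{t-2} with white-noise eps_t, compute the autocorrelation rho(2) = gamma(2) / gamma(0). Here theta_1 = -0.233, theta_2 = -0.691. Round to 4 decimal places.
\rho(2) = -0.4511

For an MA(q) process with theta_0 = 1, the autocovariance is
  gamma(k) = sigma^2 * sum_{i=0..q-k} theta_i * theta_{i+k},
and rho(k) = gamma(k) / gamma(0). Sigma^2 cancels.
  numerator   = (1)*(-0.691) = -0.691.
  denominator = (1)^2 + (-0.233)^2 + (-0.691)^2 = 1.53177.
  rho(2) = -0.691 / 1.53177 = -0.4511.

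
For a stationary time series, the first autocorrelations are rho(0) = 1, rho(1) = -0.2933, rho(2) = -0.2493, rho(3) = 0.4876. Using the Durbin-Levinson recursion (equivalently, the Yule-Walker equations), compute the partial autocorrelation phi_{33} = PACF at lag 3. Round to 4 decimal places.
\phi_{33} = 0.3541

The PACF at lag k is phi_{kk}, the last component of the solution
to the Yule-Walker system G_k phi = r_k where
  (G_k)_{ij} = rho(|i - j|), (r_k)_i = rho(i), i,j = 1..k.
Equivalently, Durbin-Levinson gives phi_{kk} iteratively:
  phi_{11} = rho(1)
  phi_{kk} = [rho(k) - sum_{j=1..k-1} phi_{k-1,j} rho(k-j)]
            / [1 - sum_{j=1..k-1} phi_{k-1,j} rho(j)],
  phi_{k,j} = phi_{k-1,j} - phi_{kk} phi_{k-1,k-j},  j = 1..k-1.
Step k = 1:
  phi_11 = rho(1) = -0.2933.
Step k = 2:
  phi_22 = [rho(2) - phi_11 rho(1)] / [1 - phi_11 rho(1)] = [-0.2493 - (-0.2933)(-0.2933)] / [1 - (-0.2933)(-0.2933)]
         = -0.33532489 / 0.91397511 = -0.366886.
  Update: phi_21 = phi_11 - phi_22 phi_11 = -0.2933 - (-0.366886)(-0.2933) = -0.400908.
Step k = 3:
  phi_33 = [rho(3) - phi_21 rho(2) - phi_22 rho(1)] / [1 - phi_21 rho(1) - phi_22 rho(2)]
    numerator   = 0.4876 - (-0.400908)(-0.2493) - (-0.366886)(-0.2933) = 0.28004597
    denominator = 1 - (-0.400908)(-0.2933) - (-0.366886)(-0.2493) = 0.79094902
  phi_33 = 0.28004597 / 0.79094902 = 0.3541.
Therefore phi_{33} = 0.3541.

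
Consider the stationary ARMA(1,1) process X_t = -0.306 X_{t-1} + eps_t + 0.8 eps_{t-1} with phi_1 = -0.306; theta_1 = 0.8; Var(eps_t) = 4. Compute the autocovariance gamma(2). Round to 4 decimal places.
\gamma(2) = -0.5038

Multiply the model equation by X_{t-k} and take expectations. With theta_0 = psi_0 = 1 and psi_j the MA(infinity) weights, this gives
  gamma(k) - sum_i phi_i gamma(k-i) = c_k,
  c_k = sigma^2 * sum_{j=k..q} theta_j psi_{j-k}   (c_k = 0 for k > q),
using gamma(-m) = gamma(m).
psi-weights needed (psi_j = theta_j + sum_i phi_i psi_{j-i}):
  psi_1 = theta_1 + phi_1 = 0.8 + (-0.306) = 0.494
Right-hand sides:
  c_0 = sigma^2 (1 + theta_1 psi_1) = 4 * (1 + (0.8)(0.494)) = 4 * 1.3952 = 5.5808
  c_1 = sigma^2 theta_1 = 4 * (0.8) = 3.2
  c_2 = 0
Equations for k = 0 and k = 1 (AR order 1):
  gamma(0) = phi_1 gamma(1) + c_0
  gamma(1) = phi_1 gamma(0) + c_1
Substituting the second into the first: gamma(0) (1 - phi_1^2) = c_0 + phi_1 c_1, so
  gamma(0) = (c_0 + phi_1 c_1) / (1 - phi_1^2) = (5.5808 + (-0.306)(3.2)) / (1 - (-0.306)^2) = 4.6016 / 0.906364 = 5.076989.
  gamma(1) = phi_1 gamma(0) + c_1 = (-0.306)(5.076989) + (3.2) = 1.646441.
For k = 2 (> q): gamma(2) = phi_1 gamma(1) = (-0.306)(1.646441) = -0.503811.
Therefore gamma(2) = -0.5038 (to 4 decimal places).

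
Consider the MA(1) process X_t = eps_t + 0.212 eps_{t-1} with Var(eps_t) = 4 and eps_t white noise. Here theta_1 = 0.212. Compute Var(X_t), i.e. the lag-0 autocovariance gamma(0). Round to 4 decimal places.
\gamma(0) = 4.1798

For an MA(q) process X_t = eps_t + sum_i theta_i eps_{t-i} with
Var(eps_t) = sigma^2, the variance is
  gamma(0) = sigma^2 * (1 + sum_i theta_i^2).
  sum_i theta_i^2 = (0.212)^2 = 0.044944.
  gamma(0) = 4 * (1 + 0.044944) = 4 * 1.044944 = 4.179776, which rounds to 4.1798.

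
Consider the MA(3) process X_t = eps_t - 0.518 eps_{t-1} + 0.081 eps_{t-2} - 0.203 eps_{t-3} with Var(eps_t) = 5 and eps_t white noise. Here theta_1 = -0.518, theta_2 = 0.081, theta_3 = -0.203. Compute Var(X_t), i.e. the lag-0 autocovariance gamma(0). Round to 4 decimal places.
\gamma(0) = 6.5805

For an MA(q) process X_t = eps_t + sum_i theta_i eps_{t-i} with
Var(eps_t) = sigma^2, the variance is
  gamma(0) = sigma^2 * (1 + sum_i theta_i^2).
  sum_i theta_i^2 = (-0.518)^2 + (0.081)^2 + (-0.203)^2 = 0.268324 + 0.006561 + 0.041209 = 0.316094.
  gamma(0) = 5 * (1 + 0.316094) = 5 * 1.316094 = 6.58047, which rounds to 6.5805.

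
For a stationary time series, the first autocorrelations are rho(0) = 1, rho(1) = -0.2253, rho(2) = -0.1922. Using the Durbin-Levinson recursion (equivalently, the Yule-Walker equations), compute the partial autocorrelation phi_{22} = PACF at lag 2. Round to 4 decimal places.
\phi_{22} = -0.2560

The PACF at lag k is phi_{kk}, the last component of the solution
to the Yule-Walker system G_k phi = r_k where
  (G_k)_{ij} = rho(|i - j|), (r_k)_i = rho(i), i,j = 1..k.
Equivalently, Durbin-Levinson gives phi_{kk} iteratively:
  phi_{11} = rho(1)
  phi_{kk} = [rho(k) - sum_{j=1..k-1} phi_{k-1,j} rho(k-j)]
            / [1 - sum_{j=1..k-1} phi_{k-1,j} rho(j)],
  phi_{k,j} = phi_{k-1,j} - phi_{kk} phi_{k-1,k-j},  j = 1..k-1.
Step k = 1:
  phi_11 = rho(1) = -0.2253.
Step k = 2:
  phi_22 = [rho(2) - phi_11 rho(1)] / [1 - phi_11 rho(1)] = [-0.1922 - (-0.2253)(-0.2253)] / [1 - (-0.2253)(-0.2253)]
         = -0.24296009 / 0.94923991 = -0.256.
Therefore phi_{22} = -0.2560.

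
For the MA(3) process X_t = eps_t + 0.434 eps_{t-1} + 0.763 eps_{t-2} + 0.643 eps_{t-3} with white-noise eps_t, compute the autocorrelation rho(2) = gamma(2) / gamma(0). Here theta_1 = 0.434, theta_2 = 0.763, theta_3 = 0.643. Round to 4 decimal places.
\rho(2) = 0.4771

For an MA(q) process with theta_0 = 1, the autocovariance is
  gamma(k) = sigma^2 * sum_{i=0..q-k} theta_i * theta_{i+k},
and rho(k) = gamma(k) / gamma(0). Sigma^2 cancels.
  numerator   = (1)*(0.763) + (0.434)*(0.643) = 1.042062.
  denominator = (1)^2 + (0.434)^2 + (0.763)^2 + (0.643)^2 = 2.183974.
  rho(2) = 1.042062 / 2.183974 = 0.4771.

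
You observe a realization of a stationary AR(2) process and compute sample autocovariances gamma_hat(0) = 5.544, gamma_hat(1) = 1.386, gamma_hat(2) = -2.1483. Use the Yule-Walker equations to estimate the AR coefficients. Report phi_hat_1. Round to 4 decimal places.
\hat\phi_{1} = 0.3700

The Yule-Walker equations for an AR(p) process read, in matrix form,
  Gamma_p phi = r_p,   with   (Gamma_p)_{ij} = gamma(|i - j|),
                       (r_p)_i = gamma(i),   i,j = 1..p.
Substitute the sample gammas (Toeplitz matrix and right-hand side of size 2):
  Gamma_p = [[5.544, 1.386], [1.386, 5.544]]
  r_p     = [1.386, -2.1483]
Written out:
  5.544 phi_1 + 1.386 phi_2 = 1.386
  1.386 phi_1 + 5.544 phi_2 = -2.1483
Solve by Cramer's rule:
  det = gamma(0)^2 - gamma(1)^2 = (5.544)^2 - (1.386)^2 = 30.735936 - 1.920996 = 28.81494
  phi_hat_1 = [gamma(1) gamma(0) - gamma(1) gamma(2)] / det = [(1.386)(5.544) - (1.386)(-2.1483)] / 28.81494 = 10.6615278 / 28.81494 = 0.37
  phi_hat_2 = [gamma(0) gamma(2) - gamma(1)^2] / det = [(5.544)(-2.1483) - (1.386)^2] / 28.81494 = -13.8311712 / 28.81494 = -0.48
So phi_hat = [0.3700, -0.4800].
Therefore phi_hat_1 = 0.3700.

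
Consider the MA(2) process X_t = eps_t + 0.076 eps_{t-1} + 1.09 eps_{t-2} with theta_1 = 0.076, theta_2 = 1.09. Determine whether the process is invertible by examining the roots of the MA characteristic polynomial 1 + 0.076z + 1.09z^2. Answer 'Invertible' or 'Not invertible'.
\text{Not invertible}

The MA(q) characteristic polynomial is P(z) = 1 + 0.076z + 1.09z^2.
Invertibility requires all roots to lie outside the unit circle, i.e. |z| > 1 for every root.
Set 1 + (0.076) z + (1.09) z^2 = 0, i.e. a z^2 + b z + c = 0 with a = 1.09, b = 0.076, c = 1.
Discriminant D = b^2 - 4ac = (0.076)^2 - 4*(1.09)*1 = 0.005776 - (4.36) = -4.354224.
D < 0, so the roots are the complex-conjugate pair z = (-b +/- i sqrt(-D)) / (2a) = -0.0349 +/- 0.9572i.
For a conjugate pair |z|^2 = z * conj(z) = (product of roots) = c/a = 1/(1.09) = 0.917431, so |z| = sqrt(0.917431) = 0.9578 for both roots.
Moduli of all roots: 0.9578, 0.9578.
All moduli strictly greater than 1? No.
Verdict: Not invertible.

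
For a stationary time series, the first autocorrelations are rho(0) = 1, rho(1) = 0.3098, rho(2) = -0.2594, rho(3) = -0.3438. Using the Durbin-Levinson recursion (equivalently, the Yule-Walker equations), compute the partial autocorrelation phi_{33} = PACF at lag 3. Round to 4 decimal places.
\phi_{33} = -0.1440

The PACF at lag k is phi_{kk}, the last component of the solution
to the Yule-Walker system G_k phi = r_k where
  (G_k)_{ij} = rho(|i - j|), (r_k)_i = rho(i), i,j = 1..k.
Equivalently, Durbin-Levinson gives phi_{kk} iteratively:
  phi_{11} = rho(1)
  phi_{kk} = [rho(k) - sum_{j=1..k-1} phi_{k-1,j} rho(k-j)]
            / [1 - sum_{j=1..k-1} phi_{k-1,j} rho(j)],
  phi_{k,j} = phi_{k-1,j} - phi_{kk} phi_{k-1,k-j},  j = 1..k-1.
Step k = 1:
  phi_11 = rho(1) = 0.3098.
Step k = 2:
  phi_22 = [rho(2) - phi_11 rho(1)] / [1 - phi_11 rho(1)] = [-0.2594 - (0.3098)(0.3098)] / [1 - (0.3098)(0.3098)]
         = -0.35537604 / 0.90402396 = -0.393105.
  Update: phi_21 = phi_11 - phi_22 phi_11 = 0.3098 - (-0.393105)(0.3098) = 0.431584.
Step k = 3:
  phi_33 = [rho(3) - phi_21 rho(2) - phi_22 rho(1)] / [1 - phi_21 rho(1) - phi_22 rho(2)]
    numerator   = -0.3438 - (0.431584)(-0.2594) - (-0.393105)(0.3098) = -0.11006333
    denominator = 1 - (0.431584)(0.3098) - (-0.393105)(-0.2594) = 0.76432398
  phi_33 = -0.11006333 / 0.76432398 = -0.144.
Therefore phi_{33} = -0.1440.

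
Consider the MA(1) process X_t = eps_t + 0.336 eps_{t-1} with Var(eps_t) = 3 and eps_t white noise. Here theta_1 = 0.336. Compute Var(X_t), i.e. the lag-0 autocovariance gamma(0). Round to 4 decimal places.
\gamma(0) = 3.3387

For an MA(q) process X_t = eps_t + sum_i theta_i eps_{t-i} with
Var(eps_t) = sigma^2, the variance is
  gamma(0) = sigma^2 * (1 + sum_i theta_i^2).
  sum_i theta_i^2 = (0.336)^2 = 0.112896.
  gamma(0) = 3 * (1 + 0.112896) = 3 * 1.112896 = 3.338688, which rounds to 3.3387.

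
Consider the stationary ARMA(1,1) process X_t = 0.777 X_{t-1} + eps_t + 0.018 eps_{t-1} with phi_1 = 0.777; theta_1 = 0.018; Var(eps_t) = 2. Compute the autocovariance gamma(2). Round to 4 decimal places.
\gamma(2) = 3.1612

Multiply the model equation by X_{t-k} and take expectations. With theta_0 = psi_0 = 1 and psi_j the MA(infinity) weights, this gives
  gamma(k) - sum_i phi_i gamma(k-i) = c_k,
  c_k = sigma^2 * sum_{j=k..q} theta_j psi_{j-k}   (c_k = 0 for k > q),
using gamma(-m) = gamma(m).
psi-weights needed (psi_j = theta_j + sum_i phi_i psi_{j-i}):
  psi_1 = theta_1 + phi_1 = 0.018 + (0.777) = 0.795
Right-hand sides:
  c_0 = sigma^2 (1 + theta_1 psi_1) = 2 * (1 + (0.018)(0.795)) = 2 * 1.01431 = 2.02862
  c_1 = sigma^2 theta_1 = 2 * (0.018) = 0.036
  c_2 = 0
Equations for k = 0 and k = 1 (AR order 1):
  gamma(0) = phi_1 gamma(1) + c_0
  gamma(1) = phi_1 gamma(0) + c_1
Substituting the second into the first: gamma(0) (1 - phi_1^2) = c_0 + phi_1 c_1, so
  gamma(0) = (c_0 + phi_1 c_1) / (1 - phi_1^2) = (2.02862 + (0.777)(0.036)) / (1 - (0.777)^2) = 2.056592 / 0.396271 = 5.189862.
  gamma(1) = phi_1 gamma(0) + c_1 = (0.777)(5.189862) + (0.036) = 4.068523.
For k = 2 (> q): gamma(2) = phi_1 gamma(1) = (0.777)(4.068523) = 3.161242.
Therefore gamma(2) = 3.1612 (to 4 decimal places).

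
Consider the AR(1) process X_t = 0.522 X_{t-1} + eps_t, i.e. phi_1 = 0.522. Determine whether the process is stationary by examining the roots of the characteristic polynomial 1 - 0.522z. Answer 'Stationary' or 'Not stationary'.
\text{Stationary}

The AR(p) characteristic polynomial is P(z) = 1 - 0.522z.
Stationarity requires all roots to lie outside the unit circle, i.e. |z| > 1 for every root.
This is linear in z: 1 + (-0.522) z = 0  =>  z = -1/(-0.522) = 1.915709,  |z| = 1.915709.
Moduli of all roots: 1.9157.
All moduli strictly greater than 1? Yes.
Verdict: Stationary.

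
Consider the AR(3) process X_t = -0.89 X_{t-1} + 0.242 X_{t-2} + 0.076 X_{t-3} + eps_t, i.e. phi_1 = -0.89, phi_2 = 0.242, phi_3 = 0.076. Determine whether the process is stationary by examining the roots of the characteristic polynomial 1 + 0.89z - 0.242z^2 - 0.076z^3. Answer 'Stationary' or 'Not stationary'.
\text{Not stationary}

The AR(p) characteristic polynomial is P(z) = 1 + 0.89z - 0.242z^2 - 0.076z^3.
Stationarity requires all roots to lie outside the unit circle, i.e. |z| > 1 for every root.
Degree 3: look for a simple real root z0 first, then factor out (1 - z/z0) and solve the remaining quadratic.
Testing z0 = -5: P(-5) = 1 + (0.89)(-5) + (-0.242)(-5)^2 + (-0.076)(-5)^3
  = 1 + (-4.45) + (-6.05) + (9.5) = 0.  So z_0 = -5 is a root, |z_0| = 5.
Divide out the factor (1 + 0.2 z) = (1 - z/z0) (since 1/z0 = -0.2):
  P(z) = (1 + 0.2 z)(1 + (0.69) z + (-0.38) z^2)
  [check: z-coef 0.69 - (-0.2) = 0.89; z^2-coef -0.38 - (-0.2)(0.69) = -0.242; z^3-coef -(-0.2)(-0.38) = -0.076.]
Remaining roots from the quadratic factor 1 + (0.69) z + (-0.38) z^2:
  Set 1 + (0.69) z + (-0.38) z^2 = 0, i.e. a z^2 + b z + c = 0 with a = -0.38, b = 0.69, c = 1.
  Discriminant D = b^2 - 4ac = (0.69)^2 - 4*(-0.38)*1 = 0.4761 - (-1.52) = 1.9961.
  D >= 0, so the roots are real: z = (-b +/- sqrt(D)) / (2a) = (-0.69 +/- 1.412834) / (-0.76).
    z_1 = (-0.69 + 1.412834) / (-0.76) = -0.9511,   |z_1| = 0.9511.
    z_2 = (-0.69 - 1.412834) / (-0.76) = 2.7669,   |z_2| = 2.7669.
Moduli of all roots: 5.0000, 0.9511, 2.7669.
All moduli strictly greater than 1? No.
Verdict: Not stationary.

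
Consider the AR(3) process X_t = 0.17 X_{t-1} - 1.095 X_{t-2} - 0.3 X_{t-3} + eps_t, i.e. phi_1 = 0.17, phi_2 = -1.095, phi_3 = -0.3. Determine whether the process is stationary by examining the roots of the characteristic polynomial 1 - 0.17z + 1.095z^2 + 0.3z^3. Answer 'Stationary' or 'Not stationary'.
\text{Not stationary}

The AR(p) characteristic polynomial is P(z) = 1 - 0.17z + 1.095z^2 + 0.3z^3.
Stationarity requires all roots to lie outside the unit circle, i.e. |z| > 1 for every root.
Degree 3: look for a simple real root z0 first, then factor out (1 - z/z0) and solve the remaining quadratic.
Testing z0 = -4: P(-4) = 1 + (-0.17)(-4) + (1.095)(-4)^2 + (0.3)(-4)^3
  = 1 + (0.68) + (17.52) + (-19.2) = 0.  So z_0 = -4 is a root, |z_0| = 4.
Divide out the factor (1 + 0.25 z) = (1 - z/z0) (since 1/z0 = -0.25):
  P(z) = (1 + 0.25 z)(1 + (-0.42) z + (1.2) z^2)
  [check: z-coef -0.42 - (-0.25) = -0.17; z^2-coef 1.2 - (-0.25)(-0.42) = 1.095; z^3-coef -(-0.25)(1.2) = 0.3.]
Remaining roots from the quadratic factor 1 + (-0.42) z + (1.2) z^2:
  Set 1 + (-0.42) z + (1.2) z^2 = 0, i.e. a z^2 + b z + c = 0 with a = 1.2, b = -0.42, c = 1.
  Discriminant D = b^2 - 4ac = (-0.42)^2 - 4*(1.2)*1 = 0.1764 - (4.8) = -4.6236.
  D < 0, so the roots are the complex-conjugate pair z = (-b +/- i sqrt(-D)) / (2a) = 0.175 +/- 0.8959i.
  For a conjugate pair |z|^2 = z * conj(z) = (product of roots) = c/a = 1/(1.2) = 0.833333, so |z| = sqrt(0.833333) = 0.9129 for both roots.
Moduli of all roots: 4.0000, 0.9129, 0.9129.
All moduli strictly greater than 1? No.
Verdict: Not stationary.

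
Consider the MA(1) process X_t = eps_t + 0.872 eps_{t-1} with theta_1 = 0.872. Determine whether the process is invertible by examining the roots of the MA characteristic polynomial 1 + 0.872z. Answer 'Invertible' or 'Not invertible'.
\text{Invertible}

The MA(q) characteristic polynomial is P(z) = 1 + 0.872z.
Invertibility requires all roots to lie outside the unit circle, i.e. |z| > 1 for every root.
This is linear in z: 1 + (0.872) z = 0  =>  z = -1/(0.872) = -1.146789,  |z| = 1.146789.
Moduli of all roots: 1.1468.
All moduli strictly greater than 1? Yes.
Verdict: Invertible.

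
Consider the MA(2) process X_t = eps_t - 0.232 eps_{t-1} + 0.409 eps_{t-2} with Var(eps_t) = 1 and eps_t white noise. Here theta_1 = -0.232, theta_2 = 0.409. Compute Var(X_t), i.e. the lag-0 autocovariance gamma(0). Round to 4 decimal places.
\gamma(0) = 1.2211

For an MA(q) process X_t = eps_t + sum_i theta_i eps_{t-i} with
Var(eps_t) = sigma^2, the variance is
  gamma(0) = sigma^2 * (1 + sum_i theta_i^2).
  sum_i theta_i^2 = (-0.232)^2 + (0.409)^2 = 0.053824 + 0.167281 = 0.221105.
  gamma(0) = 1 * (1 + 0.221105) = 1 * 1.221105 = 1.221105, which rounds to 1.2211.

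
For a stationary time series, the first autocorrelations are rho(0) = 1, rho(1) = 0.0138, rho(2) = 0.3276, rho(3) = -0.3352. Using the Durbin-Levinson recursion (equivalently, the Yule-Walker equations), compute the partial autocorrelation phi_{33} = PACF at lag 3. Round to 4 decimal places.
\phi_{33} = -0.3840

The PACF at lag k is phi_{kk}, the last component of the solution
to the Yule-Walker system G_k phi = r_k where
  (G_k)_{ij} = rho(|i - j|), (r_k)_i = rho(i), i,j = 1..k.
Equivalently, Durbin-Levinson gives phi_{kk} iteratively:
  phi_{11} = rho(1)
  phi_{kk} = [rho(k) - sum_{j=1..k-1} phi_{k-1,j} rho(k-j)]
            / [1 - sum_{j=1..k-1} phi_{k-1,j} rho(j)],
  phi_{k,j} = phi_{k-1,j} - phi_{kk} phi_{k-1,k-j},  j = 1..k-1.
Step k = 1:
  phi_11 = rho(1) = 0.0138.
Step k = 2:
  phi_22 = [rho(2) - phi_11 rho(1)] / [1 - phi_11 rho(1)] = [0.3276 - (0.0138)(0.0138)] / [1 - (0.0138)(0.0138)]
         = 0.32740956 / 0.99980956 = 0.327472.
  Update: phi_21 = phi_11 - phi_22 phi_11 = 0.0138 - (0.327472)(0.0138) = 0.009281.
Step k = 3:
  phi_33 = [rho(3) - phi_21 rho(2) - phi_22 rho(1)] / [1 - phi_21 rho(1) - phi_22 rho(2)]
    numerator   = -0.3352 - (0.009281)(0.3276) - (0.327472)(0.0138) = -0.34275953
    denominator = 1 - (0.009281)(0.0138) - (0.327472)(0.3276) = 0.89259212
  phi_33 = -0.34275953 / 0.89259212 = -0.384.
Therefore phi_{33} = -0.3840.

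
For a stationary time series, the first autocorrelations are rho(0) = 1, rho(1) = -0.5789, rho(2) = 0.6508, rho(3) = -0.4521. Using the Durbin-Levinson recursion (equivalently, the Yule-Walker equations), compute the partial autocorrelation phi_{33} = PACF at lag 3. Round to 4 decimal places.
\phi_{33} = 0.0401

The PACF at lag k is phi_{kk}, the last component of the solution
to the Yule-Walker system G_k phi = r_k where
  (G_k)_{ij} = rho(|i - j|), (r_k)_i = rho(i), i,j = 1..k.
Equivalently, Durbin-Levinson gives phi_{kk} iteratively:
  phi_{11} = rho(1)
  phi_{kk} = [rho(k) - sum_{j=1..k-1} phi_{k-1,j} rho(k-j)]
            / [1 - sum_{j=1..k-1} phi_{k-1,j} rho(j)],
  phi_{k,j} = phi_{k-1,j} - phi_{kk} phi_{k-1,k-j},  j = 1..k-1.
Step k = 1:
  phi_11 = rho(1) = -0.5789.
Step k = 2:
  phi_22 = [rho(2) - phi_11 rho(1)] / [1 - phi_11 rho(1)] = [0.6508 - (-0.5789)(-0.5789)] / [1 - (-0.5789)(-0.5789)]
         = 0.31567479 / 0.66487479 = 0.474788.
  Update: phi_21 = phi_11 - phi_22 phi_11 = -0.5789 - (0.474788)(-0.5789) = -0.304045.
Step k = 3:
  phi_33 = [rho(3) - phi_21 rho(2) - phi_22 rho(1)] / [1 - phi_21 rho(1) - phi_22 rho(2)]
    numerator   = -0.4521 - (-0.304045)(0.6508) - (0.474788)(-0.5789) = 0.02062747
    denominator = 1 - (-0.304045)(-0.5789) - (0.474788)(0.6508) = 0.51499608
  phi_33 = 0.02062747 / 0.51499608 = 0.0401.
Therefore phi_{33} = 0.0401.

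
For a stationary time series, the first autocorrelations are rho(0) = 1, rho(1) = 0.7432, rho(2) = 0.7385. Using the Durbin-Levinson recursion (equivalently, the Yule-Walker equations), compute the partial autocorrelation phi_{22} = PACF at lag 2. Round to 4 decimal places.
\phi_{22} = 0.4158

The PACF at lag k is phi_{kk}, the last component of the solution
to the Yule-Walker system G_k phi = r_k where
  (G_k)_{ij} = rho(|i - j|), (r_k)_i = rho(i), i,j = 1..k.
Equivalently, Durbin-Levinson gives phi_{kk} iteratively:
  phi_{11} = rho(1)
  phi_{kk} = [rho(k) - sum_{j=1..k-1} phi_{k-1,j} rho(k-j)]
            / [1 - sum_{j=1..k-1} phi_{k-1,j} rho(j)],
  phi_{k,j} = phi_{k-1,j} - phi_{kk} phi_{k-1,k-j},  j = 1..k-1.
Step k = 1:
  phi_11 = rho(1) = 0.7432.
Step k = 2:
  phi_22 = [rho(2) - phi_11 rho(1)] / [1 - phi_11 rho(1)] = [0.7385 - (0.7432)(0.7432)] / [1 - (0.7432)(0.7432)]
         = 0.18615376 / 0.44765376 = 0.4158.
Therefore phi_{22} = 0.4158.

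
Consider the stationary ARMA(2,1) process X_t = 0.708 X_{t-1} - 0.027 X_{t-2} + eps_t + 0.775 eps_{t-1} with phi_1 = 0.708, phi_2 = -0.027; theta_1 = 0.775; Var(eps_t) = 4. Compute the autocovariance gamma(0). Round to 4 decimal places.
\gamma(0) = 20.3612

Multiply the model equation by X_{t-k} and take expectations. With theta_0 = psi_0 = 1 and psi_j the MA(infinity) weights, this gives
  gamma(k) - sum_i phi_i gamma(k-i) = c_k,
  c_k = sigma^2 * sum_{j=k..q} theta_j psi_{j-k}   (c_k = 0 for k > q),
using gamma(-m) = gamma(m).
psi-weights needed (psi_j = theta_j + sum_i phi_i psi_{j-i}):
  psi_1 = theta_1 + phi_1 = 0.775 + (0.708) = 1.483
Right-hand sides:
  c_0 = sigma^2 (1 + theta_1 psi_1) = 4 * (1 + (0.775)(1.483)) = 4 * 2.149325 = 8.5973
  c_1 = sigma^2 theta_1 = 4 * (0.775) = 3.1
  c_2 = 0
Equations for k = 0, 1, 2 (AR order 2, c_2 = 0):
  (E0) gamma(0) = phi_1 gamma(1) + phi_2 gamma(2) + c_0
  (E1) gamma(1) = phi_1 gamma(0) + phi_2 gamma(1) + c_1
  (E2) gamma(2) = phi_1 gamma(1) + phi_2 gamma(0)
From (E1): gamma(1) = A gamma(0) + B with
  A = phi_1 / (1 - phi_2) = 0.708 / 1.027 = 0.689387,   B = c_1 / (1 - phi_2) = 3.1 / 1.027 = 3.0185.
Insert (E2) into (E0): gamma(0) (1 - phi_2^2) = phi_1 (1 + phi_2) gamma(1) + c_0.
  phi_1 (1 + phi_2) = (0.708)(0.973) = 0.688884,   1 - phi_2^2 = 0.999271.
Replace gamma(1) by A gamma(0) + B and collect gamma(0):
  gamma(0) [0.999271 - (0.688884)(0.689387)] = (0.688884)(3.0185) + 8.5973
  gamma(0) * 0.524364 = 10.676697
  gamma(0) = 10.676697 / 0.524364 = 20.361246.
Therefore gamma(0) = 20.3612 (to 4 decimal places).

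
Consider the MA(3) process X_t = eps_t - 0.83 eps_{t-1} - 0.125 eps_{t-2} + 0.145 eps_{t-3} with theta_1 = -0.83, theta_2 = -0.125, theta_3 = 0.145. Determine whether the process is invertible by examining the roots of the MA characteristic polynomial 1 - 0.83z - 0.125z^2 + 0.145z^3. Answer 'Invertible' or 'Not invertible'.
\text{Invertible}

The MA(q) characteristic polynomial is P(z) = 1 - 0.83z - 0.125z^2 + 0.145z^3.
Invertibility requires all roots to lie outside the unit circle, i.e. |z| > 1 for every root.
Degree 3: look for a simple real root z0 first, then factor out (1 - z/z0) and solve the remaining quadratic.
Testing z0 = 2: P(2) = 1 + (-0.83)(2) + (-0.125)(2)^2 + (0.145)(2)^3
  = 1 + (-1.66) + (-0.5) + (1.16) = 0.  So z_0 = 2 is a root, |z_0| = 2.
Divide out the factor (1 - 0.5 z) = (1 - z/z0) (since 1/z0 = 0.5):
  P(z) = (1 - 0.5 z)(1 + (-0.33) z + (-0.29) z^2)
  [check: z-coef -0.33 - (0.5) = -0.83; z^2-coef -0.29 - (0.5)(-0.33) = -0.125; z^3-coef -(0.5)(-0.29) = 0.145.]
Remaining roots from the quadratic factor 1 + (-0.33) z + (-0.29) z^2:
  Set 1 + (-0.33) z + (-0.29) z^2 = 0, i.e. a z^2 + b z + c = 0 with a = -0.29, b = -0.33, c = 1.
  Discriminant D = b^2 - 4ac = (-0.33)^2 - 4*(-0.29)*1 = 0.1089 - (-1.16) = 1.2689.
  D >= 0, so the roots are real: z = (-b +/- sqrt(D)) / (2a) = (0.33 +/- 1.126455) / (-0.58).
    z_1 = (0.33 + 1.126455) / (-0.58) = -2.5111,   |z_1| = 2.5111.
    z_2 = (0.33 - 1.126455) / (-0.58) = 1.3732,   |z_2| = 1.3732.
Moduli of all roots: 2.0000, 2.5111, 1.3732.
All moduli strictly greater than 1? Yes.
Verdict: Invertible.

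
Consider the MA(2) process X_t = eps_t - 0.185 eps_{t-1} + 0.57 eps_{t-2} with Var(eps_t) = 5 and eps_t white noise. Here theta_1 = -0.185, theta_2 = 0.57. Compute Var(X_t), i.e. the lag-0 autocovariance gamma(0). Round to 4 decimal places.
\gamma(0) = 6.7956

For an MA(q) process X_t = eps_t + sum_i theta_i eps_{t-i} with
Var(eps_t) = sigma^2, the variance is
  gamma(0) = sigma^2 * (1 + sum_i theta_i^2).
  sum_i theta_i^2 = (-0.185)^2 + (0.57)^2 = 0.034225 + 0.3249 = 0.359125.
  gamma(0) = 5 * (1 + 0.359125) = 5 * 1.359125 = 6.795625, which rounds to 6.7956.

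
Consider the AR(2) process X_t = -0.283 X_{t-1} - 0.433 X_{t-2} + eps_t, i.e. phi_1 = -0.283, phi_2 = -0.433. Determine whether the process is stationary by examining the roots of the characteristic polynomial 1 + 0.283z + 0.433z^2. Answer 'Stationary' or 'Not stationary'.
\text{Stationary}

The AR(p) characteristic polynomial is P(z) = 1 + 0.283z + 0.433z^2.
Stationarity requires all roots to lie outside the unit circle, i.e. |z| > 1 for every root.
Set 1 + (0.283) z + (0.433) z^2 = 0, i.e. a z^2 + b z + c = 0 with a = 0.433, b = 0.283, c = 1.
Discriminant D = b^2 - 4ac = (0.283)^2 - 4*(0.433)*1 = 0.080089 - (1.732) = -1.651911.
D < 0, so the roots are the complex-conjugate pair z = (-b +/- i sqrt(-D)) / (2a) = -0.3268 +/- 1.4841i.
For a conjugate pair |z|^2 = z * conj(z) = (product of roots) = c/a = 1/(0.433) = 2.309469, so |z| = sqrt(2.309469) = 1.5197 for both roots.
Moduli of all roots: 1.5197, 1.5197.
All moduli strictly greater than 1? Yes.
Verdict: Stationary.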